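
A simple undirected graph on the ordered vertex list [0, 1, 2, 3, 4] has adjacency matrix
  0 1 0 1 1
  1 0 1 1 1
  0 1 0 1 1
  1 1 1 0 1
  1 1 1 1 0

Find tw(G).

3

A width-3 tree decomposition is:
Bags: B1 = {1, 2, 3, 4}  B2 = {0, 1, 3, 4}
Tree: B1–B2
Each bag holds 4 vertices, so the decomposition has width 3, which upper-bounds the treewidth. Conversely, {0, 1, 3, 4} is a clique of size 4, and the vertices of any clique must share a bag in every tree decomposition; so some bag has ≥ 4 vertices and tw(G) ≥ 3. Combining the bounds, tw(G) = 3.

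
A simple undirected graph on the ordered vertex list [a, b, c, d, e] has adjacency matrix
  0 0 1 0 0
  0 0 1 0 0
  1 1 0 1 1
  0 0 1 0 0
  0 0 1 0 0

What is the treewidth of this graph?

A width-1 tree decomposition is:
Bags: B1 = {c, e}  B2 = {a, c}  B3 = {b, c}  B4 = {c, d}
Tree: B1–B2, B1–B3, B2–B4
Each bag holds 2 vertices, so the decomposition has width 1, which upper-bounds the treewidth. G has an edge, so its treewidth is at least 1. The upper and lower bounds meet at 1, so that is the treewidth.

1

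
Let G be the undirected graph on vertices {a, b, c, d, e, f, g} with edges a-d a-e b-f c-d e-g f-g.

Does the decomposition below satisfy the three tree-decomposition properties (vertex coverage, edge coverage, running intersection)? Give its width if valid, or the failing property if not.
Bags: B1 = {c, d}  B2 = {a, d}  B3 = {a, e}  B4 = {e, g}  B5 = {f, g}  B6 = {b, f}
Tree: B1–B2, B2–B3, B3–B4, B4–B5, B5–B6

Yes; width 1.

Every vertex of G appears in some bag (union = {a, b, c, d, e, f, g}); every edge is covered by a bag; and for each vertex v the set of bags containing v is connected in the bag tree. The decomposition is therefore valid. The largest bag has 2 vertices, so the width is 1.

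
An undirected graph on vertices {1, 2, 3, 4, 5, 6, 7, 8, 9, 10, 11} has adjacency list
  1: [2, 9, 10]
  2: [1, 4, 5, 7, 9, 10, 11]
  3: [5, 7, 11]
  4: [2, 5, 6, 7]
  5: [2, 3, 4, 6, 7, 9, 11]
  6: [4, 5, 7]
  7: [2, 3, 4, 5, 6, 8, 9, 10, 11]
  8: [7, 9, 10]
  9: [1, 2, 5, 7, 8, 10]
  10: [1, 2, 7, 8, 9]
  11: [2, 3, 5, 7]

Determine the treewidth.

3

A width-3 tree decomposition is:
Bags: B1 = {2, 5, 7, 11}  B2 = {2, 4, 5, 7}  B3 = {2, 5, 7, 9}  B4 = {3, 5, 7, 11}  B5 = {2, 7, 9, 10}  B6 = {4, 5, 6, 7}  B7 = {1, 2, 9, 10}  B8 = {7, 8, 9, 10}
Tree: B1–B2, B1–B3, B1–B4, B3–B5, B2–B6, B5–B7, B5–B8
Each bag holds 4 vertices, so the decomposition has width 3, which upper-bounds the treewidth. On the other hand G contains the 4-clique {1, 2, 9, 10}. A clique must lie in a single bag of any decomposition, so no decomposition can have width below 3. Combining the bounds, tw(G) = 3.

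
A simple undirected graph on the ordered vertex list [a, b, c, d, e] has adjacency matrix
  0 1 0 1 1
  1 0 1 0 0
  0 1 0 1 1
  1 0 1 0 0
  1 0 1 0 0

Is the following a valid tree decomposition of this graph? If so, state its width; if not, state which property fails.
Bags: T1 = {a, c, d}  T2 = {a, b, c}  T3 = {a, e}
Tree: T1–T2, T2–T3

No — edge (c,e) lies in no bag.

A tree decomposition must satisfy three properties: every vertex lies in some bag; for every edge, both endpoints lie together in some bag; and for every vertex, the bags containing it form a connected subtree. Here edge (c,e) lies in no bag, so the decomposition is invalid.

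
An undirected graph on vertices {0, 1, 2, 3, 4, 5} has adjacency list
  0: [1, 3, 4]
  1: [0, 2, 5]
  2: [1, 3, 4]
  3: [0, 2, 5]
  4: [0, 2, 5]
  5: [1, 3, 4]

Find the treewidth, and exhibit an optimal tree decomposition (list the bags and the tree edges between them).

Every bag has size at most 4, so the width is 4 − 1 = 3 and tw(G) ≤ 3. For the lower bound: the 4 vertex sets {2,4}, {1,5}, {3}, {0} are disjoint, each induces a connected subgraph, and every pair is joined by at least one edge of G. Contracting each set to a single vertex therefore yields K_{4} as a minor, and since treewidth is minor-monotone, tw(G) ≥ tw(K_{4}) = 3. Hence tw(G) = 3 exactly.

Treewidth 3.
One such decomposition:
Bags: B1 = {1, 2, 3, 4}  B2 = {1, 3, 4, 5}  B3 = {0, 1, 3, 4}
Tree: B1–B2, B2–B3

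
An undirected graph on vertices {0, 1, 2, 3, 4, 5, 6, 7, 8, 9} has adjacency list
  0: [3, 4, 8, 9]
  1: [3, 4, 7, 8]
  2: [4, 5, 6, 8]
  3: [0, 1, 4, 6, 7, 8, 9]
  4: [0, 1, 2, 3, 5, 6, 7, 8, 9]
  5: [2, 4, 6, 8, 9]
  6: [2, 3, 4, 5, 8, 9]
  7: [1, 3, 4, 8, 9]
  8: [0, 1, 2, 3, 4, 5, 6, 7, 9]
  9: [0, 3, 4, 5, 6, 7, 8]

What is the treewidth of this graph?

4

A width-4 tree decomposition is:
Bags: B1 = {3, 4, 7, 8, 9}  B2 = {3, 4, 6, 8, 9}  B3 = {0, 3, 4, 8, 9}  B4 = {1, 3, 4, 7, 8}  B5 = {4, 5, 6, 8, 9}  B6 = {2, 4, 5, 6, 8}
Tree: B1–B2, B1–B3, B1–B4, B2–B5, B5–B6
Every bag has size at most 5, so the width is 5 − 1 = 4 and tw(G) ≤ 4. On the other hand G contains the 5-clique {2, 4, 5, 6, 8}. A clique must lie in a single bag of any decomposition, so no decomposition can have width below 4. Hence tw(G) = 4 exactly.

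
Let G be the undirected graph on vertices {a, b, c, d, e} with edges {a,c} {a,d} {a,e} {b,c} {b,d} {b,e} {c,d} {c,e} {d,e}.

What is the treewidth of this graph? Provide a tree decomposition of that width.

The largest bag has 4 vertices, giving width 3; this decomposition certifies tw(G) ≤ 3. For the lower bound, the 4 vertices {a, c, d, e} are pairwise adjacent, and any tree decomposition puts a clique entirely inside one bag — forcing width ≥ 3. Therefore the treewidth is 3.

Treewidth 3.
One optimal decomposition is:
Bags: B1 = {a, c, d, e}  B2 = {b, c, d, e}
Tree: B1–B2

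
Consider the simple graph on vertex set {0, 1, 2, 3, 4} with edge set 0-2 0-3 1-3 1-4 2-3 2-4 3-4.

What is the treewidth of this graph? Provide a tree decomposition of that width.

The largest bag has 3 vertices, giving width 2; this decomposition certifies tw(G) ≤ 2. For the lower bound, the 3 vertices {1, 3, 4} are pairwise adjacent, and any tree decomposition puts a clique entirely inside one bag — forcing width ≥ 2. The upper and lower bounds meet at 2, so that is the treewidth.

Treewidth 2.
Bags: B1 = {1, 3, 4}  B2 = {2, 3, 4}  B3 = {0, 2, 3}
Tree: B1–B2, B2–B3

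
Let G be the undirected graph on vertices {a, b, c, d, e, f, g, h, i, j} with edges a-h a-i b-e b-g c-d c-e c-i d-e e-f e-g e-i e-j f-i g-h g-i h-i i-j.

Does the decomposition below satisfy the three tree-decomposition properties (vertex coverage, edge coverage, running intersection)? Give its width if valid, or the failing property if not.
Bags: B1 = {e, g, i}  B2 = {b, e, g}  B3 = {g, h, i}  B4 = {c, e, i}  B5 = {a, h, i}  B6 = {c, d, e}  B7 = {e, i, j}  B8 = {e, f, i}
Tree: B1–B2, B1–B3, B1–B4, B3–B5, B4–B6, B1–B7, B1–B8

Every vertex of G appears in some bag (union = {a, b, c, d, e, f, g, h, i, j}); every edge is covered by a bag; and for each vertex v the set of bags containing v is connected in the bag tree. The decomposition is therefore valid. The largest bag has 3 vertices, so the width is 2.

Yes; width 2.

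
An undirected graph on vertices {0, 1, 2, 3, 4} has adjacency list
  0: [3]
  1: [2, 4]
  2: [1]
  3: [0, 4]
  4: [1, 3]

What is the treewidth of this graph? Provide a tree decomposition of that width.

Each bag holds 2 vertices, so the decomposition has width 1, which upper-bounds the treewidth. Since G has at least one edge (e.g. 2–1), it is not an edgeless graph, so tw(G) ≥ 1. Combining the bounds, tw(G) = 1.

Treewidth 1.
One such decomposition:
Bags: B1 = {1, 2}  B2 = {1, 4}  B3 = {3, 4}  B4 = {0, 3}
Tree: B1–B2, B2–B3, B3–B4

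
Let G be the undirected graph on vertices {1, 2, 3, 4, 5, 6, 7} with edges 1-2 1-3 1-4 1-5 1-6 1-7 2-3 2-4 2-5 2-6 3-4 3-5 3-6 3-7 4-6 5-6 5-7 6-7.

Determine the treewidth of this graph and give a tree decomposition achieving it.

Every bag has size at most 5, so the width is 5 − 1 = 4 and tw(G) ≤ 4. For the lower bound, the 5 vertices {1, 2, 3, 4, 6} are pairwise adjacent, and any tree decomposition puts a clique entirely inside one bag — forcing width ≥ 4. Hence tw(G) = 4 exactly.

Treewidth 4.
Bags: B1 = {1, 2, 3, 5, 6}  B2 = {1, 3, 5, 6, 7}  B3 = {1, 2, 3, 4, 6}
Tree: B1–B2, B1–B3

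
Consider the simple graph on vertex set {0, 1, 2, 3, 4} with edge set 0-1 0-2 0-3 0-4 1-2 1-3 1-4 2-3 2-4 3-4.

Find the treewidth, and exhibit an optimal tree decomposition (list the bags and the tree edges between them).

With just one bag of size 5, the width is 5 − 1 = 4, so tw(G) ≤ 4. On the other hand G contains the 5-clique {0, 1, 2, 3, 4}. A clique must lie in a single bag of any decomposition, so no decomposition can have width below 4. Hence tw(G) = 4 exactly.

Treewidth 4.
Bags: B1 = {0, 1, 2, 3, 4}
Tree: (single bag)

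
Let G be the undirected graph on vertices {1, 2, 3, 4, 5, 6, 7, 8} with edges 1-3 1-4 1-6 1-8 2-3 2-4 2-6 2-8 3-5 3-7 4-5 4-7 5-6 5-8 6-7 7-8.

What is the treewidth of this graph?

A width-4 tree decomposition is:
Bags: B1 = {3, 4, 5, 6, 8}  B2 = {3, 4, 6, 7, 8}  B3 = {2, 3, 4, 6, 8}  B4 = {1, 3, 4, 6, 8}
Tree: B1–B2, B2–B3, B3–B4
Each bag holds 5 vertices, so the decomposition has width 4, which upper-bounds the treewidth. For the lower bound: the 5 vertex sets {4,5}, {3,7}, {2,6}, {8}, {1} are disjoint, each induces a connected subgraph, and every pair is joined by at least one edge of G. Contracting each set to a single vertex therefore yields K_{5} as a minor, and since treewidth is minor-monotone, tw(G) ≥ tw(K_{5}) = 4. Therefore the treewidth is 4.

4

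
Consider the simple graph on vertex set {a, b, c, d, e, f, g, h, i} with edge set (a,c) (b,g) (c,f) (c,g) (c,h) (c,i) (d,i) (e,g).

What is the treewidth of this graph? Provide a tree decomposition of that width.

Treewidth 1.
One optimal decomposition is:
Bags: B1 = {c, g}  B2 = {e, g}  B3 = {a, c}  B4 = {c, i}  B5 = {d, i}  B6 = {b, g}  B7 = {c, h}  B8 = {c, f}
Tree: B1–B2, B1–B3, B3–B4, B4–B5, B1–B6, B4–B7, B3–B8

Each bag holds 2 vertices, so the decomposition has width 1, which upper-bounds the treewidth. Since G has at least one edge (e.g. g–c), it is not an edgeless graph, so tw(G) ≥ 1. Combining the bounds, tw(G) = 1.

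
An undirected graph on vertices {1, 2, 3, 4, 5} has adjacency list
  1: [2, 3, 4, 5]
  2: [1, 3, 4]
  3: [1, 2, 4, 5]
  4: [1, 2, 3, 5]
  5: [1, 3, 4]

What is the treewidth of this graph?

3

A width-3 tree decomposition is:
Bags: B1 = {1, 2, 3, 4}  B2 = {1, 3, 4, 5}
Tree: B1–B2
Every bag has size at most 4, so the width is 4 − 1 = 3 and tw(G) ≤ 3. Conversely, {1, 2, 3, 4} is a clique of size 4, and the vertices of any clique must share a bag in every tree decomposition; so some bag has ≥ 4 vertices and tw(G) ≥ 3. Therefore the treewidth is 3.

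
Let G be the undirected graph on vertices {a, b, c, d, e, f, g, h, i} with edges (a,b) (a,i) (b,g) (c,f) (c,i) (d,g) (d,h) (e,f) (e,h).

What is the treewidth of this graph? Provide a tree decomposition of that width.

Treewidth 2.
One such decomposition:
Bags: B1 = {a, b, g}  B2 = {a, d, g}  B3 = {a, d, h}  B4 = {a, e, h}  B5 = {a, e, f}  B6 = {a, c, f}  B7 = {a, c, i}
Tree: B1–B2, B2–B3, B3–B4, B4–B5, B5–B6, B6–B7

The largest bag has 3 vertices, giving width 2; this decomposition certifies tw(G) ≤ 2. Since a–b–g–d–h–e–f–c–i–a is a cycle in G, G is not acyclic. Forests are exactly the graphs of treewidth ≤ 1, so tw(G) ≥ 2. Combining the bounds, tw(G) = 2.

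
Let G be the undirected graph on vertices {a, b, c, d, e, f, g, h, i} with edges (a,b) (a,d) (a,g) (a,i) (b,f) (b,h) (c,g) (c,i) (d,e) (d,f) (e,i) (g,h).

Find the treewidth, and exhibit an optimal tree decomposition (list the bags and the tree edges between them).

Treewidth 3.
One such decomposition:
Bags: B1 = {d, e, f, i}  B2 = {a, d, f, i}  B3 = {a, b, f, i}  B4 = {a, b, c, i}  B5 = {a, b, c, g}  B6 = {b, c, g, h}
Tree: B1–B2, B2–B3, B3–B4, B4–B5, B5–B6

Every bag has size at most 4, so the width is 4 − 1 = 3 and tw(G) ≤ 3. For the lower bound: the 4 vertex sets {d,e,f}, {i}, {a}, {b,c,g,h} are disjoint, each induces a connected subgraph, and every pair is joined by at least one edge of G. Contracting each set to a single vertex therefore yields K_{4} as a minor, and since treewidth is minor-monotone, tw(G) ≥ tw(K_{4}) = 3. Therefore the treewidth is 3.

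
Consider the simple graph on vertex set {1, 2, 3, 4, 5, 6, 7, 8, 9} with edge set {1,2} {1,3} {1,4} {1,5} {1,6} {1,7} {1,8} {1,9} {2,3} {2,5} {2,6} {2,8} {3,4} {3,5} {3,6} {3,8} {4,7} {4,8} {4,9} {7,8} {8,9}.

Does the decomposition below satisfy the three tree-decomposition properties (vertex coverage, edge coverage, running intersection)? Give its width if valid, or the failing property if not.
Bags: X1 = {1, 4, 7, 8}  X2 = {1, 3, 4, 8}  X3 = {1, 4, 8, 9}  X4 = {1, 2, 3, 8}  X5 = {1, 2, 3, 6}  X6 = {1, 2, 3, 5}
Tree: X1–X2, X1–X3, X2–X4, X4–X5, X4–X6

Every vertex of G appears in some bag (union = {1, 2, 3, 4, 5, 6, 7, 8, 9}); every edge is covered by a bag; and for each vertex v the set of bags containing v is connected in the bag tree. The decomposition is therefore valid. The largest bag has 4 vertices, so the width is 3.

Yes; width 3.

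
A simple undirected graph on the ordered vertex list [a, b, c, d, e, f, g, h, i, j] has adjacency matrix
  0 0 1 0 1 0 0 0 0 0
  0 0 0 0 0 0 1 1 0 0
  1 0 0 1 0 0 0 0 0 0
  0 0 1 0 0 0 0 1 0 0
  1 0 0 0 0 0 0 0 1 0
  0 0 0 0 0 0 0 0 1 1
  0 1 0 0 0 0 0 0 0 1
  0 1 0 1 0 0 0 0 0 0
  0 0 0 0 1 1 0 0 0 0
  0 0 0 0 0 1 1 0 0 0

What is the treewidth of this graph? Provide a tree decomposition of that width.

Treewidth 2.
Bags: B1 = {a, c, e}  B2 = {c, d, e}  B3 = {d, e, h}  B4 = {b, e, h}  B5 = {b, e, g}  B6 = {e, g, j}  B7 = {e, f, j}  B8 = {e, f, i}
Tree: B1–B2, B2–B3, B3–B4, B4–B5, B5–B6, B6–B7, B7–B8

Each bag holds 3 vertices, so the decomposition has width 2, which upper-bounds the treewidth. Since e–a–c–d–h–b–g–j–f–i–e is a cycle in G, G is not acyclic. Forests are exactly the graphs of treewidth ≤ 1, so tw(G) ≥ 2. Combining the bounds, tw(G) = 2.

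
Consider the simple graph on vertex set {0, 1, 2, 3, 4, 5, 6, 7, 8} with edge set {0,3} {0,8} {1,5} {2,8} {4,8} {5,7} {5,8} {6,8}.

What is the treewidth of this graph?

1

A width-1 tree decomposition is:
Bags: B1 = {6, 8}  B2 = {5, 8}  B3 = {4, 8}  B4 = {2, 8}  B5 = {5, 7}  B6 = {1, 5}  B7 = {0, 8}  B8 = {0, 3}
Tree: B1–B2, B1–B3, B2–B4, B2–B5, B2–B6, B3–B7, B7–B8
Each bag holds 2 vertices, so the decomposition has width 1, which upper-bounds the treewidth. G has an edge, so its treewidth is at least 1. Combining the bounds, tw(G) = 1.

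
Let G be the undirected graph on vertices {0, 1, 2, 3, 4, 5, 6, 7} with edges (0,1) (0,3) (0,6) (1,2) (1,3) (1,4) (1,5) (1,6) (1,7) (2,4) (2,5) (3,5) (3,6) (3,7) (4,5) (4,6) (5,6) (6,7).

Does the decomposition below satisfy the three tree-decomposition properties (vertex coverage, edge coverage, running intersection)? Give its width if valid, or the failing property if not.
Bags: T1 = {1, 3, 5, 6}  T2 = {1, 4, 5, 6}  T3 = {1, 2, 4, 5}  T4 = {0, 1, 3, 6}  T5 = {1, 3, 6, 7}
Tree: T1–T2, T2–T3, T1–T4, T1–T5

Vertex coverage: the bags together contain {0, 1, 2, 3, 4, 5, 6, 7}, the full vertex set. Edge coverage: each edge of G has both endpoints in at least one bag. Running intersection: for every vertex, the bags containing it form a connected subtree. All three properties hold, so this is a valid tree decomposition of width max|bag| − 1 = 3, and hence tw(G) ≤ 3.

Yes; width 3.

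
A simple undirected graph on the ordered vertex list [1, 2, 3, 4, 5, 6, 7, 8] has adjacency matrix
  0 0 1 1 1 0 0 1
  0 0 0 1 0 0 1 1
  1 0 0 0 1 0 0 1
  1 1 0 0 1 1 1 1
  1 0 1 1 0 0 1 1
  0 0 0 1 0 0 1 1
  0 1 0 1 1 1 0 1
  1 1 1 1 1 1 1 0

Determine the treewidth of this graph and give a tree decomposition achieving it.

Treewidth 3.
One such decomposition:
Bags: B1 = {4, 6, 7, 8}  B2 = {2, 4, 7, 8}  B3 = {4, 5, 7, 8}  B4 = {1, 4, 5, 8}  B5 = {1, 3, 5, 8}
Tree: B1–B2, B2–B3, B3–B4, B4–B5

The largest bag has 4 vertices, giving width 3; this decomposition certifies tw(G) ≤ 3. On the other hand G contains the 4-clique {1, 3, 5, 8}. A clique must lie in a single bag of any decomposition, so no decomposition can have width below 3. The upper and lower bounds meet at 3, so that is the treewidth.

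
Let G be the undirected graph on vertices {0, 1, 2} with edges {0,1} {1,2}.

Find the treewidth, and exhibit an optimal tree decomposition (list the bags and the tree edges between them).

Treewidth 1.
One optimal decomposition is:
Bags: B1 = {1, 2}  B2 = {0, 1}
Tree: B1–B2

Every bag has size at most 2, so the width is 2 − 1 = 1 and tw(G) ≤ 1. Since G has at least one edge (e.g. 2–1), it is not an edgeless graph, so tw(G) ≥ 1. The upper and lower bounds meet at 1, so that is the treewidth.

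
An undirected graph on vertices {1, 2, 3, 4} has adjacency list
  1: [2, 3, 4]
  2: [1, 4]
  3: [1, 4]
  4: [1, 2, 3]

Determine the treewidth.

A width-2 tree decomposition is:
Bags: B1 = {1, 3, 4}  B2 = {1, 2, 4}
Tree: B1–B2
The largest bag has 3 vertices, giving width 2; this decomposition certifies tw(G) ≤ 2. For the lower bound, the 3 vertices {1, 2, 4} are pairwise adjacent, and any tree decomposition puts a clique entirely inside one bag — forcing width ≥ 2. Combining the bounds, tw(G) = 2.

2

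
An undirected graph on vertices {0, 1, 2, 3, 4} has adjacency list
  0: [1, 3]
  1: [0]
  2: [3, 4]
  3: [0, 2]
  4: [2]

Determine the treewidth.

A width-1 tree decomposition is:
Bags: B1 = {2, 4}  B2 = {2, 3}  B3 = {0, 3}  B4 = {0, 1}
Tree: B1–B2, B2–B3, B3–B4
Every bag has size at most 2, so the width is 2 − 1 = 1 and tw(G) ≤ 1. Any graph with an edge has treewidth ≥ 1, and G has the edge 4–2. Hence tw(G) = 1 exactly.

1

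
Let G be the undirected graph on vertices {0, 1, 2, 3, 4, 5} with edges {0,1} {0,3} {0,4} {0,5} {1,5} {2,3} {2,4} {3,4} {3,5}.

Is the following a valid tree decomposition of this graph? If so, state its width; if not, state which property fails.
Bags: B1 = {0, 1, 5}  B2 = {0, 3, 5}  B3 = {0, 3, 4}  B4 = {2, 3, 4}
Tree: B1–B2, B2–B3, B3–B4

Checking the three conditions: (i) the bags cover all of {0, 1, 2, 3, 4, 5}; (ii) for each edge, some bag contains both endpoints; (iii) the bags containing any fixed vertex form a subtree. All hold, so the decomposition is valid with width 3 − 1 = 2.

Yes; width 2.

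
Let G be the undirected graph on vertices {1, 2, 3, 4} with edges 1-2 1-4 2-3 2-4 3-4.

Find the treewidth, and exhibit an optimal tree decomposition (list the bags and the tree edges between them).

Every bag has size at most 3, so the width is 3 − 1 = 2 and tw(G) ≤ 2. Conversely, {1, 2, 4} is a clique of size 3, and the vertices of any clique must share a bag in every tree decomposition; so some bag has ≥ 3 vertices and tw(G) ≥ 2. Therefore the treewidth is 2.

Treewidth 2.
One such decomposition:
Bags: B1 = {1, 2, 4}  B2 = {2, 3, 4}
Tree: B1–B2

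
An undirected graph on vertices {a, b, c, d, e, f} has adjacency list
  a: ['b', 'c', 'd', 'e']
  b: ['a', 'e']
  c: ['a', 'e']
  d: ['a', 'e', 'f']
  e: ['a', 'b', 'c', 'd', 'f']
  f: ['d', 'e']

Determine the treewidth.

A width-2 tree decomposition is:
Bags: B1 = {a, d, e}  B2 = {a, b, e}  B3 = {a, c, e}  B4 = {d, e, f}
Tree: B1–B2, B2–B3, B1–B4
The largest bag has 3 vertices, giving width 2; this decomposition certifies tw(G) ≤ 2. On the other hand G contains the 3-clique {a, d, e}. A clique must lie in a single bag of any decomposition, so no decomposition can have width below 2. Combining the bounds, tw(G) = 2.

2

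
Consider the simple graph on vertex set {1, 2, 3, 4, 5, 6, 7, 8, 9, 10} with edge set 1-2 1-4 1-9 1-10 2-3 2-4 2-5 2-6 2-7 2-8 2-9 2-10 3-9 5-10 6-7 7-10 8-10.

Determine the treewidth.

A width-2 tree decomposition is:
Bags: B1 = {1, 2, 10}  B2 = {1, 2, 4}  B3 = {2, 8, 10}  B4 = {1, 2, 9}  B5 = {2, 5, 10}  B6 = {2, 3, 9}  B7 = {2, 7, 10}  B8 = {2, 6, 7}
Tree: B1–B2, B1–B3, B1–B4, B3–B5, B4–B6, B1–B7, B7–B8
Each bag holds 3 vertices, so the decomposition has width 2, which upper-bounds the treewidth. On the other hand G contains the 3-clique {2, 3, 9}. A clique must lie in a single bag of any decomposition, so no decomposition can have width below 2. Therefore the treewidth is 2.

2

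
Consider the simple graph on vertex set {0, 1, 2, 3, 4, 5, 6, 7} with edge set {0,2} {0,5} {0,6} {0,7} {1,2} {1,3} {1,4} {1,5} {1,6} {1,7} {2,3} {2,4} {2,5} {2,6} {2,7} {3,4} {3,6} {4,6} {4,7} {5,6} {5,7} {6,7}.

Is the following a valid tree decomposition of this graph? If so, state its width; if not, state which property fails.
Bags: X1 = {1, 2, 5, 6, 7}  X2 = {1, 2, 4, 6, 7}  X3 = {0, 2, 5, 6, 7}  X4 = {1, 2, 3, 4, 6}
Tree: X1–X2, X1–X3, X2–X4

Yes; width 4.

Checking the three conditions: (i) the bags cover all of {0, 1, 2, 3, 4, 5, 6, 7}; (ii) for each edge, some bag contains both endpoints; (iii) the bags containing any fixed vertex form a subtree. All hold, so the decomposition is valid with width 5 − 1 = 4.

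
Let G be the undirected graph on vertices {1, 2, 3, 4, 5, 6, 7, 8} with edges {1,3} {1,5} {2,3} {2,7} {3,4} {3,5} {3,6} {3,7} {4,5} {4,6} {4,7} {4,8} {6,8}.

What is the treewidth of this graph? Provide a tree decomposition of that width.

The largest bag has 3 vertices, giving width 2; this decomposition certifies tw(G) ≤ 2. For the lower bound, the 3 vertices {4, 6, 8} are pairwise adjacent, and any tree decomposition puts a clique entirely inside one bag — forcing width ≥ 2. Therefore the treewidth is 2.

Treewidth 2.
One such decomposition:
Bags: B1 = {3, 4, 6}  B2 = {3, 4, 7}  B3 = {3, 4, 5}  B4 = {4, 6, 8}  B5 = {1, 3, 5}  B6 = {2, 3, 7}
Tree: B1–B2, B2–B3, B1–B4, B3–B5, B2–B6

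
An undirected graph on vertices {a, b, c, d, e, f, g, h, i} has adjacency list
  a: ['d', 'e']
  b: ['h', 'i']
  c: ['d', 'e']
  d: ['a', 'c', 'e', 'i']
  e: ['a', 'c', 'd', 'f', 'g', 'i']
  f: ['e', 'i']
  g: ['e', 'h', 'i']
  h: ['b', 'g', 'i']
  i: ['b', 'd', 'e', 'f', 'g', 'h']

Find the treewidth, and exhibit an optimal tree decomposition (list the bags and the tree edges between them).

Treewidth 2.
One such decomposition:
Bags: B1 = {e, f, i}  B2 = {d, e, i}  B3 = {c, d, e}  B4 = {e, g, i}  B5 = {g, h, i}  B6 = {b, h, i}  B7 = {a, d, e}
Tree: B1–B2, B2–B3, B2–B4, B4–B5, B5–B6, B2–B7

Each bag holds 3 vertices, so the decomposition has width 2, which upper-bounds the treewidth. For the lower bound, the 3 vertices {c, d, e} are pairwise adjacent, and any tree decomposition puts a clique entirely inside one bag — forcing width ≥ 2. The upper and lower bounds meet at 2, so that is the treewidth.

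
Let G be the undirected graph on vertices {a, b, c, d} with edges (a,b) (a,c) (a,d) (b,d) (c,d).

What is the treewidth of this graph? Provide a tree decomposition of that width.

Every bag has size at most 3, so the width is 3 − 1 = 2 and tw(G) ≤ 2. For the lower bound, the 3 vertices {a, c, d} are pairwise adjacent, and any tree decomposition puts a clique entirely inside one bag — forcing width ≥ 2. Combining the bounds, tw(G) = 2.

Treewidth 2.
Bags: B1 = {a, c, d}  B2 = {a, b, d}
Tree: B1–B2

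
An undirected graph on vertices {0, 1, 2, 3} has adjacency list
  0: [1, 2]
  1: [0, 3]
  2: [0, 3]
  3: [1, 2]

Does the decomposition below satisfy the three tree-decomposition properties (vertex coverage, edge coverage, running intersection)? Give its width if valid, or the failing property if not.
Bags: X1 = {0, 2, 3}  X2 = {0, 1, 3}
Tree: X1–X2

Every vertex of G appears in some bag (union = {0, 1, 2, 3}); every edge is covered by a bag; and for each vertex v the set of bags containing v is connected in the bag tree. The decomposition is therefore valid. The largest bag has 3 vertices, so the width is 2.

Yes; width 2.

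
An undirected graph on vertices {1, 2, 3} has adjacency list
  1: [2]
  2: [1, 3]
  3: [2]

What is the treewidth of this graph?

1

A width-1 tree decomposition is:
Bags: B1 = {1, 2}  B2 = {2, 3}
Tree: B1–B2
Every bag has size at most 2, so the width is 2 − 1 = 1 and tw(G) ≤ 1. G has an edge, so its treewidth is at least 1. Hence tw(G) = 1 exactly.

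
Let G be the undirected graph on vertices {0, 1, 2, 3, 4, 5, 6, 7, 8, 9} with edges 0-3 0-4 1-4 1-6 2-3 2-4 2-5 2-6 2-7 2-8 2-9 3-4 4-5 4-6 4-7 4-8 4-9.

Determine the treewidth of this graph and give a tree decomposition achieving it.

Treewidth 2.
One optimal decomposition is:
Bags: B1 = {2, 3, 4}  B2 = {2, 4, 6}  B3 = {1, 4, 6}  B4 = {2, 4, 9}  B5 = {2, 4, 5}  B6 = {0, 3, 4}  B7 = {2, 4, 8}  B8 = {2, 4, 7}
Tree: B1–B2, B2–B3, B2–B4, B1–B5, B1–B6, B2–B7, B1–B8

Each bag holds 3 vertices, so the decomposition has width 2, which upper-bounds the treewidth. On the other hand G contains the 3-clique {0, 3, 4}. A clique must lie in a single bag of any decomposition, so no decomposition can have width below 2. Hence tw(G) = 2 exactly.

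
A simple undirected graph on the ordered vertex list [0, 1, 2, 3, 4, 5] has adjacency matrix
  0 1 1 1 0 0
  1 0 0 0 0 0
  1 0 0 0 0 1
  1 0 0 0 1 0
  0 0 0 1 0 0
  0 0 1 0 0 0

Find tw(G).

A width-1 tree decomposition is:
Bags: B1 = {0, 3}  B2 = {3, 4}  B3 = {0, 1}  B4 = {0, 2}  B5 = {2, 5}
Tree: B1–B2, B1–B3, B1–B4, B4–B5
Each bag holds 2 vertices, so the decomposition has width 1, which upper-bounds the treewidth. G has an edge, so its treewidth is at least 1. Therefore the treewidth is 1.

1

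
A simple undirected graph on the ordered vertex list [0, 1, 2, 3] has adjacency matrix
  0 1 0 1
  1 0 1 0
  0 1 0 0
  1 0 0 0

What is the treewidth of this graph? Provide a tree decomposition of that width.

Each bag holds 2 vertices, so the decomposition has width 1, which upper-bounds the treewidth. G has an edge, so its treewidth is at least 1. Hence tw(G) = 1 exactly.

Treewidth 1.
One optimal decomposition is:
Bags: B1 = {1, 2}  B2 = {0, 1}  B3 = {0, 3}
Tree: B1–B2, B2–B3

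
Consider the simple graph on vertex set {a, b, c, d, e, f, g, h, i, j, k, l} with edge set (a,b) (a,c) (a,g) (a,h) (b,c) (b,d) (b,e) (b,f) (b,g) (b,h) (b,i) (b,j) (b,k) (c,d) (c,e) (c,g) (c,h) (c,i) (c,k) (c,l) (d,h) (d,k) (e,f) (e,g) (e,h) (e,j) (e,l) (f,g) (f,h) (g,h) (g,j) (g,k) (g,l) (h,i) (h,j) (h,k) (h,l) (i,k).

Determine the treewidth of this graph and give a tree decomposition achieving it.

The largest bag has 5 vertices, giving width 4; this decomposition certifies tw(G) ≤ 4. Conversely, {c, e, g, h, l} is a clique of size 5, and the vertices of any clique must share a bag in every tree decomposition; so some bag has ≥ 5 vertices and tw(G) ≥ 4. Combining the bounds, tw(G) = 4.

Treewidth 4.
Bags: B1 = {b, c, e, g, h}  B2 = {b, e, g, h, j}  B3 = {b, c, g, h, k}  B4 = {a, b, c, g, h}  B5 = {b, e, f, g, h}  B6 = {c, e, g, h, l}  B7 = {b, c, d, h, k}  B8 = {b, c, h, i, k}
Tree: B1–B2, B1–B3, B1–B4, B2–B5, B1–B6, B3–B7, B3–B8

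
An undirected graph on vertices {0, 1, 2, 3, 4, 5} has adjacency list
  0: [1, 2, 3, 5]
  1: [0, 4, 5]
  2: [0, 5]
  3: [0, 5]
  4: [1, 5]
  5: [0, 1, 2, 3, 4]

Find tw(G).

2

A width-2 tree decomposition is:
Bags: B1 = {0, 1, 5}  B2 = {1, 4, 5}  B3 = {0, 3, 5}  B4 = {0, 2, 5}
Tree: B1–B2, B1–B3, B1–B4
Each bag holds 3 vertices, so the decomposition has width 2, which upper-bounds the treewidth. For the lower bound, the 3 vertices {0, 1, 5} are pairwise adjacent, and any tree decomposition puts a clique entirely inside one bag — forcing width ≥ 2. Therefore the treewidth is 2.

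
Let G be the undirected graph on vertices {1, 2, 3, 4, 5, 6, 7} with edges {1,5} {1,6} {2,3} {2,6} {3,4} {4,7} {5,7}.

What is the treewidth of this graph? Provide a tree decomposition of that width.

Treewidth 2.
Bags: B1 = {2, 3, 4}  B2 = {2, 4, 6}  B3 = {1, 4, 6}  B4 = {1, 4, 5}  B5 = {4, 5, 7}
Tree: B1–B2, B2–B3, B3–B4, B4–B5

The largest bag has 3 vertices, giving width 2; this decomposition certifies tw(G) ≤ 2. For the lower bound, G contains the cycle 4–3–2–6–1–5–7–4, so G is not a forest; only forests have treewidth ≤ 1, hence tw(G) ≥ 2. The upper and lower bounds meet at 2, so that is the treewidth.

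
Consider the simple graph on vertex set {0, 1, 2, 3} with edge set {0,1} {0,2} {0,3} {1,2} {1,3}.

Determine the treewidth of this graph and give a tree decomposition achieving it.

Treewidth 2.
One optimal decomposition is:
Bags: B1 = {0, 1, 3}  B2 = {0, 1, 2}
Tree: B1–B2

Each bag holds 3 vertices, so the decomposition has width 2, which upper-bounds the treewidth. On the other hand G contains the 3-clique {0, 1, 2}. A clique must lie in a single bag of any decomposition, so no decomposition can have width below 2. Combining the bounds, tw(G) = 2.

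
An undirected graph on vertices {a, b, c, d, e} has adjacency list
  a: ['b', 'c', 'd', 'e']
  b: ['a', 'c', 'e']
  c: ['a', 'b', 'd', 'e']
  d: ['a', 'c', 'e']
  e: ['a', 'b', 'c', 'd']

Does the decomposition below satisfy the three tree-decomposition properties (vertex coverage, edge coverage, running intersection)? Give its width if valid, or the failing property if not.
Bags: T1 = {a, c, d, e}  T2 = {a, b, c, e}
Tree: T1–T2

Checking the three conditions: (i) the bags cover all of {a, b, c, d, e}; (ii) for each edge, some bag contains both endpoints; (iii) the bags containing any fixed vertex form a subtree. All hold, so the decomposition is valid with width 4 − 1 = 3.

Yes; width 3.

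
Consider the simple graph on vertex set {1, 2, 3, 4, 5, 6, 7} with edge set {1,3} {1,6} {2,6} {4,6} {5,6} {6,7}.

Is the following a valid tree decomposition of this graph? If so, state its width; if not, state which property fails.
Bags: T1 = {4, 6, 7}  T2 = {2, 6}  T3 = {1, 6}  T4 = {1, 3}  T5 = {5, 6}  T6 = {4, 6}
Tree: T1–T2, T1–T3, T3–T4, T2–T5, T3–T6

No — bags containing vertex 4 are not connected in the tree.

A tree decomposition must satisfy three properties: every vertex lies in some bag; for every edge, both endpoints lie together in some bag; and for every vertex, the bags containing it form a connected subtree. Here bags containing vertex 4 are not connected in the tree, so the decomposition is invalid.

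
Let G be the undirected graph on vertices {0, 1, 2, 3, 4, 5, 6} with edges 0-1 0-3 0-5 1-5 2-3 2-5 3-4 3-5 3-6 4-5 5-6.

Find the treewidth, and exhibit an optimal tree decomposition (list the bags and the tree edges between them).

Treewidth 2.
One optimal decomposition is:
Bags: B1 = {3, 4, 5}  B2 = {0, 3, 5}  B3 = {3, 5, 6}  B4 = {0, 1, 5}  B5 = {2, 3, 5}
Tree: B1–B2, B1–B3, B2–B4, B1–B5

The largest bag has 3 vertices, giving width 2; this decomposition certifies tw(G) ≤ 2. For the lower bound, the 3 vertices {0, 1, 5} are pairwise adjacent, and any tree decomposition puts a clique entirely inside one bag — forcing width ≥ 2. Therefore the treewidth is 2.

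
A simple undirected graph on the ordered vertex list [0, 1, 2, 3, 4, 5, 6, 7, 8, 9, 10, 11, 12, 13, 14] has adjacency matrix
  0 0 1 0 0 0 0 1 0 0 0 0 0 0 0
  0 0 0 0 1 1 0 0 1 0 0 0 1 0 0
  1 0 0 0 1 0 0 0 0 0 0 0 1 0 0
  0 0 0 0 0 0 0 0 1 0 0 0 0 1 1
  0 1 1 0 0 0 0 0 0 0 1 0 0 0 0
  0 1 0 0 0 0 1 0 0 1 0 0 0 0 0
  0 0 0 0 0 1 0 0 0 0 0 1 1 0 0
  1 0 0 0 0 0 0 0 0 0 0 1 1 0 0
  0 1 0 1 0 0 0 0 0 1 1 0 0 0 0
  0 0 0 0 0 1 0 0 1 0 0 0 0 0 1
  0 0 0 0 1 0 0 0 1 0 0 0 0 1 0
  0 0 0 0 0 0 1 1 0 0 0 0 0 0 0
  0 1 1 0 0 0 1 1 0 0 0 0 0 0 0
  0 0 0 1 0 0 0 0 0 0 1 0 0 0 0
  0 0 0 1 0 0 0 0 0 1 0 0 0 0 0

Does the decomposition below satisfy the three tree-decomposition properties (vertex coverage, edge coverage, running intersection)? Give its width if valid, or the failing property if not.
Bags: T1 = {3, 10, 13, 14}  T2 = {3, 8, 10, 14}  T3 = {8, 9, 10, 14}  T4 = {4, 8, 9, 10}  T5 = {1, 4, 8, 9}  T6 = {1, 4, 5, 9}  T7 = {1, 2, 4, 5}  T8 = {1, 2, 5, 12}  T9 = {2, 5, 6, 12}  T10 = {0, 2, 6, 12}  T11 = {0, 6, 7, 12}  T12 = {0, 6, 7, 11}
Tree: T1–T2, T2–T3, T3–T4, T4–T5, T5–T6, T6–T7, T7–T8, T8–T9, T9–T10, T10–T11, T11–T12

Vertex coverage: the bags together contain {0, 1, 2, 3, 4, 5, 6, 7, 8, 9, 10, 11, 12, 13, 14}, the full vertex set. Edge coverage: each edge of G has both endpoints in at least one bag. Running intersection: for every vertex, the bags containing it form a connected subtree. All three properties hold, so this is a valid tree decomposition of width max|bag| − 1 = 3, and hence tw(G) ≤ 3.

Yes; width 3.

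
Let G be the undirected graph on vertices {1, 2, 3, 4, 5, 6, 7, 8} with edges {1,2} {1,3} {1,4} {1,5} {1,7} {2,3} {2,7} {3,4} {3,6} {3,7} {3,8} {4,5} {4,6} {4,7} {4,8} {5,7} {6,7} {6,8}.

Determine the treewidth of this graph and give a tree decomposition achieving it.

Every bag has size at most 4, so the width is 4 − 1 = 3 and tw(G) ≤ 3. Conversely, {1, 2, 3, 7} is a clique of size 4, and the vertices of any clique must share a bag in every tree decomposition; so some bag has ≥ 4 vertices and tw(G) ≥ 3. The upper and lower bounds meet at 3, so that is the treewidth.

Treewidth 3.
Bags: B1 = {1, 3, 4, 7}  B2 = {1, 4, 5, 7}  B3 = {1, 2, 3, 7}  B4 = {3, 4, 6, 7}  B5 = {3, 4, 6, 8}
Tree: B1–B2, B1–B3, B1–B4, B4–B5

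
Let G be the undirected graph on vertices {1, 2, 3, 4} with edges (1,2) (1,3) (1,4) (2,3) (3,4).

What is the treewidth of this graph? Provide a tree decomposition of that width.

Treewidth 2.
One such decomposition:
Bags: B1 = {1, 2, 3}  B2 = {1, 3, 4}
Tree: B1–B2

The largest bag has 3 vertices, giving width 2; this decomposition certifies tw(G) ≤ 2. On the other hand G contains the 3-clique {1, 2, 3}. A clique must lie in a single bag of any decomposition, so no decomposition can have width below 2. The upper and lower bounds meet at 2, so that is the treewidth.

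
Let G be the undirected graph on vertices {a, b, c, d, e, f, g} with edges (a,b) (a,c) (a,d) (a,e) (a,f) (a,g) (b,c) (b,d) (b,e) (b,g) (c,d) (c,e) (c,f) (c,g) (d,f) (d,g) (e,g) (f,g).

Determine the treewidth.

A width-4 tree decomposition is:
Bags: B1 = {a, b, c, d, g}  B2 = {a, b, c, e, g}  B3 = {a, c, d, f, g}
Tree: B1–B2, B1–B3
Each bag holds 5 vertices, so the decomposition has width 4, which upper-bounds the treewidth. For the lower bound, the 5 vertices {a, c, d, f, g} are pairwise adjacent, and any tree decomposition puts a clique entirely inside one bag — forcing width ≥ 4. Combining the bounds, tw(G) = 4.

4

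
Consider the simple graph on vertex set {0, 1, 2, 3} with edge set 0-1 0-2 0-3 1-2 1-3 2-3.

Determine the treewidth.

A width-3 tree decomposition is:
Bags: B1 = {0, 1, 2, 3}
Tree: (single bag)
A single bag containing all 4 vertices is trivially a valid decomposition of width 3. For the lower bound, the 4 vertices {0, 1, 2, 3} are pairwise adjacent, and any tree decomposition puts a clique entirely inside one bag — forcing width ≥ 3. Therefore the treewidth is 3.

3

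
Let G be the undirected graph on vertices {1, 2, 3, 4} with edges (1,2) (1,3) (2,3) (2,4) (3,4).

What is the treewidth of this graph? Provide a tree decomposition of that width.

Every bag has size at most 3, so the width is 3 − 1 = 2 and tw(G) ≤ 2. For the lower bound, the 3 vertices {1, 2, 3} are pairwise adjacent, and any tree decomposition puts a clique entirely inside one bag — forcing width ≥ 2. Therefore the treewidth is 2.

Treewidth 2.
Bags: B1 = {1, 2, 3}  B2 = {2, 3, 4}
Tree: B1–B2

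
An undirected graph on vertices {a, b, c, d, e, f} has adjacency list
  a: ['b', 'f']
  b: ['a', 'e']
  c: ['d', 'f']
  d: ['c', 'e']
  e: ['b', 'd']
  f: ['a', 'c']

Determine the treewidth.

2

A width-2 tree decomposition is:
Bags: B1 = {c, d, e}  B2 = {c, e, f}  B3 = {a, e, f}  B4 = {a, b, e}
Tree: B1–B2, B2–B3, B3–B4
The largest bag has 3 vertices, giving width 2; this decomposition certifies tw(G) ≤ 2. The edges e–d–c–f–a–b–e form a cycle, so G is not a tree and its treewidth is at least 2. The upper and lower bounds meet at 2, so that is the treewidth.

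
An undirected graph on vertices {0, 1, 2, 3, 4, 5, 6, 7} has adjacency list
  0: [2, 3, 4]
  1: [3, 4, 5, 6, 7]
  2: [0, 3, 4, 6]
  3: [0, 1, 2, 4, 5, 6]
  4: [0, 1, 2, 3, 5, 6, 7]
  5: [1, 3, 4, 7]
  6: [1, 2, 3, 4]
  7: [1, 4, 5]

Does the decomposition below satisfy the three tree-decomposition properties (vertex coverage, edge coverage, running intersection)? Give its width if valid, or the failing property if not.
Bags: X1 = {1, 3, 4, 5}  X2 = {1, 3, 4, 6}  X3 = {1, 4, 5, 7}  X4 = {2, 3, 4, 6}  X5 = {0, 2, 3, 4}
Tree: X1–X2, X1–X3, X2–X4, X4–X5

Every vertex of G appears in some bag (union = {0, 1, 2, 3, 4, 5, 6, 7}); every edge is covered by a bag; and for each vertex v the set of bags containing v is connected in the bag tree. The decomposition is therefore valid. The largest bag has 4 vertices, so the width is 3.

Yes; width 3.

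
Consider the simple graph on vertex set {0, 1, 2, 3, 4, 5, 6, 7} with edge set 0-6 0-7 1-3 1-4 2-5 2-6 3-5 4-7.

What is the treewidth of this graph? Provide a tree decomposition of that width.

Each bag holds 3 vertices, so the decomposition has width 2, which upper-bounds the treewidth. The edges 6–2–5–3–1–4–7–0–6 form a cycle, so G is not a tree and its treewidth is at least 2. The upper and lower bounds meet at 2, so that is the treewidth.

Treewidth 2.
Bags: B1 = {2, 5, 6}  B2 = {3, 5, 6}  B3 = {1, 3, 6}  B4 = {1, 4, 6}  B5 = {4, 6, 7}  B6 = {0, 6, 7}
Tree: B1–B2, B2–B3, B3–B4, B4–B5, B5–B6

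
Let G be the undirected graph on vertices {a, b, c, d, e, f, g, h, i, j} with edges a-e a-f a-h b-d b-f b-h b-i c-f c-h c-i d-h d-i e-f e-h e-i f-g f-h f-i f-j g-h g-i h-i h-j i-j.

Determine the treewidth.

A width-3 tree decomposition is:
Bags: B1 = {e, f, h, i}  B2 = {f, h, i, j}  B3 = {f, g, h, i}  B4 = {b, f, h, i}  B5 = {a, e, f, h}  B6 = {c, f, h, i}  B7 = {b, d, h, i}
Tree: B1–B2, B2–B3, B2–B4, B1–B5, B1–B6, B4–B7
Each bag holds 4 vertices, so the decomposition has width 3, which upper-bounds the treewidth. On the other hand G contains the 4-clique {b, d, h, i}. A clique must lie in a single bag of any decomposition, so no decomposition can have width below 3. Combining the bounds, tw(G) = 3.

3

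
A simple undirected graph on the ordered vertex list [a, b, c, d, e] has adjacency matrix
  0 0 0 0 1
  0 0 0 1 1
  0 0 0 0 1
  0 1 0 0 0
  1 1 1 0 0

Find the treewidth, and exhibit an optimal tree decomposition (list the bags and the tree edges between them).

Treewidth 1.
Bags: B1 = {c, e}  B2 = {b, e}  B3 = {a, e}  B4 = {b, d}
Tree: B1–B2, B2–B3, B2–B4

The largest bag has 2 vertices, giving width 1; this decomposition certifies tw(G) ≤ 1. Any graph with an edge has treewidth ≥ 1, and G has the edge e–c. Therefore the treewidth is 1.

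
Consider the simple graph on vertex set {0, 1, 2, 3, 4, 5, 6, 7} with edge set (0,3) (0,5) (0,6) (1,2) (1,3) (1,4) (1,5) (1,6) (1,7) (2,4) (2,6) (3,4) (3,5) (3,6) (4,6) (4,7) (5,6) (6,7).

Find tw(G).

3

A width-3 tree decomposition is:
Bags: B1 = {1, 3, 5, 6}  B2 = {0, 3, 5, 6}  B3 = {1, 3, 4, 6}  B4 = {1, 4, 6, 7}  B5 = {1, 2, 4, 6}
Tree: B1–B2, B1–B3, B3–B4, B3–B5
Each bag holds 4 vertices, so the decomposition has width 3, which upper-bounds the treewidth. On the other hand G contains the 4-clique {0, 3, 5, 6}. A clique must lie in a single bag of any decomposition, so no decomposition can have width below 3. Combining the bounds, tw(G) = 3.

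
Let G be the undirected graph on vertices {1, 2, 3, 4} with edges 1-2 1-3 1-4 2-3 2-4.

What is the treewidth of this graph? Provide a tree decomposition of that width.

Treewidth 2.
One optimal decomposition is:
Bags: B1 = {1, 2, 3}  B2 = {1, 2, 4}
Tree: B1–B2

Each bag holds 3 vertices, so the decomposition has width 2, which upper-bounds the treewidth. For the lower bound, the 3 vertices {1, 2, 3} are pairwise adjacent, and any tree decomposition puts a clique entirely inside one bag — forcing width ≥ 2. Combining the bounds, tw(G) = 2.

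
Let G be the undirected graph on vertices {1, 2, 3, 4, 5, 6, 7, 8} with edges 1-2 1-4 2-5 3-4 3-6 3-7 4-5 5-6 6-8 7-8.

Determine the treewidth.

A width-2 tree decomposition is:
Bags: B1 = {1, 2, 5}  B2 = {1, 4, 5}  B3 = {4, 5, 6}  B4 = {3, 4, 6}  B5 = {3, 6, 8}  B6 = {3, 7, 8}
Tree: B1–B2, B2–B3, B3–B4, B4–B5, B5–B6
Each bag holds 3 vertices, so the decomposition has width 2, which upper-bounds the treewidth. For the lower bound, G contains the cycle 2–1–4–5–2, so G is not a forest; only forests have treewidth ≤ 1, hence tw(G) ≥ 2. Combining the bounds, tw(G) = 2.

2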